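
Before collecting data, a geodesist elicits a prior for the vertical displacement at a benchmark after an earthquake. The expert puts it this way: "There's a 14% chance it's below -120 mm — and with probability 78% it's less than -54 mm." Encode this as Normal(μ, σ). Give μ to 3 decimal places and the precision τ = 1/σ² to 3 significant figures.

μ = -81.511, τ = 0.000788

For Normal(μ,σ), the p-quantile is μ + z_p·σ. Here z_{0.14} = -1.08, z_{0.78} = 0.7722.
So -120 = μ − 1.08σ and -54 = μ + 0.7722σ.
Subtracting: σ = (-54 − -120)/(0.7722 − (-1.08)) = 35.627.
Then μ = -120 − (-1.08)·35.627 = -81.511.
Precision τ = 1/σ² = 1/35.63² = 0.000788.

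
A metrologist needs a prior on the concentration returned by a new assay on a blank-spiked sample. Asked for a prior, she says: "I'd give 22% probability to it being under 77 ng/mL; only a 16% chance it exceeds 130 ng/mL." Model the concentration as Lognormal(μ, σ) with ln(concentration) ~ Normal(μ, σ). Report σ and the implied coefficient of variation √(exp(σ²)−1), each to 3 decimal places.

If T ~ Lognormal(μ,σ) then ln T ~ Normal(μ,σ), so the p-quantile of ln T is μ + z_p·σ.
ln(77) = 4.344 and ln(130) = 4.868; z_{0.22} = -0.7722, z_{0.84} = 0.9945.
σ = (4.868 − 4.344)/(0.9945 − (-0.7722)) = 0.296.
μ = 4.344 − (-0.7722)·0.296 = 4.573.
CV = √(exp(σ²)−1) = √(exp(0.0879)−1) = 0.303.

σ ≈ 0.296, CV ≈ 0.303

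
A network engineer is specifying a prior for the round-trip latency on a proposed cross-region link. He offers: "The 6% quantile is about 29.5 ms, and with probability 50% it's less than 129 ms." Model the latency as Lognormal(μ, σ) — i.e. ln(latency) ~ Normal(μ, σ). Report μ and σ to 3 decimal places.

If T ~ Lognormal(μ,σ) then ln T ~ Normal(μ,σ), so the p-quantile of ln T is μ + z_p·σ.
ln(29.5) = 3.384 and ln(129) = 4.86; z_{0.06} = -1.555, z_{0.5} = 0.
σ = (4.86 − 3.384)/(0 − (-1.555)) = 0.949.
μ = 3.384 − (-1.555)·0.949 = 4.860.

μ ≈ 4.860, σ ≈ 0.949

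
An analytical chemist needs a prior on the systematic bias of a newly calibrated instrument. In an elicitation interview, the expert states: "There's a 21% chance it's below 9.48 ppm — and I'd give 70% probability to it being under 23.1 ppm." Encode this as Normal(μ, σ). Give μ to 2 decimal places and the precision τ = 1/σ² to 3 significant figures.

For Normal(μ,σ), the p-quantile is μ + z_p·σ. Here z_{0.21} = -0.8064, z_{0.7} = 0.5244.
So 9.48 = μ − 0.8064σ and 23.1 = μ + 0.5244σ.
Subtracting: σ = (23.1 − 9.48)/(0.5244 − (-0.8064)) = 10.23.
Then μ = 9.48 − (-0.8064)·10.23 = 17.73.
Precision τ = 1/σ² = 1/10.23² = 0.00955.

μ = 17.73, τ = 0.00955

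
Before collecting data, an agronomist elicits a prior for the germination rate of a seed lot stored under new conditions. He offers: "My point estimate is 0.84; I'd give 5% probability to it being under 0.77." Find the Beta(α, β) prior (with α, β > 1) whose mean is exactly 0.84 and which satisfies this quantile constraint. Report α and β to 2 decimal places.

With mean 0.84 fixed, write α = 0.84s, β = 0.16s where s = α+β.
Need P(θ < 0.77) = 0.05 under Beta(0.84s, 0.16s). Normal approximation: (q−m)/√(m(1−m)/s) ≈ z_{0.05} = -1.64, so s ≈ 0.84·0.16·(-1.64)²/(0.77−0.84)² = 74.2.
At s = 74.2: P(θ<0.77) ≈ 0.060. Adjusting to match 0.05 gives s ≈ 83.46.
So α = 0.84·83.46 ≈ 70.10, β = 0.16·83.46 ≈ 13.35.

α ≈ 70.10, β ≈ 13.35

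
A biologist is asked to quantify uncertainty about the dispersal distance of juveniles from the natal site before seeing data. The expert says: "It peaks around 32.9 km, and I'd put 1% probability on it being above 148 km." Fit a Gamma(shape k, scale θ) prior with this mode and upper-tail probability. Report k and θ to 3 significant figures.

Gamma(k,θ) with k>1 has mode (k−1)θ, so θ = 32.9/(k−1).
Need P(X < 148) = 0.99 with θ tied to k this way. Start at k = 2, θ = 32.9: P(X<148) ≈ 0.939.
Too low — raise k to concentrate. Iterating converges to k ≈ 2.79.
Then θ = 32.9/(2.79−1) ≈ 18.4.

k ≈ 2.79, θ ≈ 18.4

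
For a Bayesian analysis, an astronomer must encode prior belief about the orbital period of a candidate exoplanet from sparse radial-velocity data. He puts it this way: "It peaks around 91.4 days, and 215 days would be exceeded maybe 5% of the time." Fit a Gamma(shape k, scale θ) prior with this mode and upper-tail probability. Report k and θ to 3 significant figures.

Gamma(k,θ) with k>1 has mode (k−1)θ, so θ = 91.4/(k−1).
Need P(X < 215) = 0.95 with θ tied to k this way. Start at k = 2, θ = 91.4: P(X<215) ≈ 0.681.
Too low — raise k to concentrate. Iterating converges to k ≈ 4.74.
Then θ = 91.4/(4.74−1) ≈ 24.5.

k ≈ 4.74, θ ≈ 24.5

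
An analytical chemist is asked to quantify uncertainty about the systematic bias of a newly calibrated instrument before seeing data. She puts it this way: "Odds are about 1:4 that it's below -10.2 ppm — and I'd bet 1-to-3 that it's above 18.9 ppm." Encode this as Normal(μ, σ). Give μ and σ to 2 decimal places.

The p-quantile of Normal(μ,σ) is μ + z_p·σ, with z_{0.2} = -0.8416 and z_{0.75} = 0.6745.
Eliminate σ: μ = (z₂·x₁ − z₁·x₂)/(z₂ − z₁) = (0.6745·-10.2 − (-0.8416)·18.9)/1.516 = 5.95.
Then σ = (x₂ − x₁)/(z₂ − z₁) = (18.9 − -10.2)/1.516 = 19.19.

μ = 5.95, σ = 19.19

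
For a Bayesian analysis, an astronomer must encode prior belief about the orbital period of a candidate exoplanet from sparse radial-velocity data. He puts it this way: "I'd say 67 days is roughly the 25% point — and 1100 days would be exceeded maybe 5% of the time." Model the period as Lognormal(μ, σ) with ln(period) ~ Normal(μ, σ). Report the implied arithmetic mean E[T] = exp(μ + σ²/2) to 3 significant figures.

If T ~ Lognormal(μ,σ) then ln T ~ Normal(μ,σ), so the p-quantile of ln T is μ + z_p·σ.
ln(67) = 4.205 and ln(1100) = 7.003; z_{0.25} = -0.6745, z_{0.95} = 1.645.
σ = (7.003 − 4.205)/(1.645 − (-0.6745)) = 1.207.
μ = 4.205 − (-0.6745)·1.207 = 5.018.
E[T] = exp(μ + σ²/2) = exp(5.018 + 0.7279) = 313 days.

E[T] ≈ 313 days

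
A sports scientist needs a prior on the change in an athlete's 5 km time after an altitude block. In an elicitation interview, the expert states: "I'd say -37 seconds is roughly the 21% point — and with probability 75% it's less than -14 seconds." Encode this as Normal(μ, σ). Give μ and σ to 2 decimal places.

μ = -24.48, σ = 15.53

The p-quantile of Normal(μ,σ) is μ + z_p·σ, with z_{0.21} = -0.8064 and z_{0.75} = 0.6745.
Eliminate σ: μ = (z₂·x₁ − z₁·x₂)/(z₂ − z₁) = (0.6745·-37 − (-0.8064)·-14)/1.481 = -24.48.
Then σ = (x₂ − x₁)/(z₂ − z₁) = (-14 − -37)/1.481 = 15.53.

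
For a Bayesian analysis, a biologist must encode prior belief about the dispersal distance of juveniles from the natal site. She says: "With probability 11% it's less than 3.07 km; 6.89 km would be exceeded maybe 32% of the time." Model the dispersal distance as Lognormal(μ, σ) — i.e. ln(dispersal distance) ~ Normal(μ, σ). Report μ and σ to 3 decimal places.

If T ~ Lognormal(μ,σ) then ln T ~ Normal(μ,σ), so the p-quantile of ln T is μ + z_p·σ.
ln(3.07) = 1.122 and ln(6.89) = 1.93; z_{0.11} = -1.227, z_{0.68} = 0.4677.
σ = (1.93 − 1.122)/(0.4677 − (-1.227)) = 0.477.
μ = 1.122 − (-1.227)·0.477 = 1.707.

μ ≈ 1.707, σ ≈ 0.477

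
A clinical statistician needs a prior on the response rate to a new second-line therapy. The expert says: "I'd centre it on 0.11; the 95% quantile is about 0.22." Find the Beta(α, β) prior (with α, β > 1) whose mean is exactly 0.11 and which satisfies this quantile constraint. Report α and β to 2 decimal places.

With mean 0.11 fixed, write α = 0.11s, β = 0.89s where s = α+β.
Need P(θ < 0.22) = 0.95 under Beta(0.11s, 0.89s). Normal approximation: (q−m)/√(m(1−m)/s) ≈ z_{0.95} = 1.64, so s ≈ 0.11·0.89·(1.64)²/(0.22−0.11)² = 21.9.
At s = 21.9: P(θ<0.22) ≈ 0.933. Adjusting to match 0.95 gives s ≈ 27.63.
So α = 0.11·27.63 ≈ 3.04, β = 0.89·27.63 ≈ 24.59.

α ≈ 3.04, β ≈ 24.59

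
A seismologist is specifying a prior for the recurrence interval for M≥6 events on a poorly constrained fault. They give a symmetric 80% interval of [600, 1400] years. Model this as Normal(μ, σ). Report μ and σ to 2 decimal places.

A symmetric 80% interval runs μ ± z·σ with z = 1.282.
Half-width = 400, so σ = 400/1.282 = 312.12.
μ is the interval midpoint, 1000.00.

μ = 1000.00, σ = 312.12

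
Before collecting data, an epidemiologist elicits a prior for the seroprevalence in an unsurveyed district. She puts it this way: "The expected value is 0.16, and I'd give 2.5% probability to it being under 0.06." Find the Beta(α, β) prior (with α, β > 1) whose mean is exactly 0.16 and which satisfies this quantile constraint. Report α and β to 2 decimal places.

With mean 0.16 fixed, write α = 0.16s, β = 0.84s where s = α+β.
Need P(θ < 0.06) = 0.025 under Beta(0.16s, 0.84s). Normal approximation: (q−m)/√(m(1−m)/s) ≈ z_{0.025} = -1.96, so s ≈ 0.16·0.84·(-1.96)²/(0.06−0.16)² = 51.6.
At s = 51.6: P(θ<0.06) ≈ 0.007. Adjusting to match 0.025 gives s ≈ 34.79.
So α = 0.16·34.79 ≈ 5.57, β = 0.84·34.79 ≈ 29.22.

α ≈ 5.57, β ≈ 29.22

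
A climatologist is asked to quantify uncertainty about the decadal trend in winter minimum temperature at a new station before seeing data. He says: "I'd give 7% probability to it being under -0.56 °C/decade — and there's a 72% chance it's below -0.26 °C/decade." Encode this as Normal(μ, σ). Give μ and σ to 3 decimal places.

μ = -0.345, σ = 0.146

For Normal(μ,σ), the p-quantile is μ + z_p·σ. Here z_{0.07} = -1.476, z_{0.72} = 0.5828.
So -0.56 = μ − 1.476σ and -0.26 = μ + 0.5828σ.
Subtracting: σ = (-0.26 − -0.56)/(0.5828 − (-1.476)) = 0.146.
Then μ = -0.56 − (-1.476)·0.146 = -0.345.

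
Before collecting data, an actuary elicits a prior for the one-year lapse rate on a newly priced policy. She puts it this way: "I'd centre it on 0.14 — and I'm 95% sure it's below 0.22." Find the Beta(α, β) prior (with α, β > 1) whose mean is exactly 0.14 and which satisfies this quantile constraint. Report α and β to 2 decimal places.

With mean 0.14 fixed, write α = 0.14s, β = 0.86s where s = α+β.
Need P(θ < 0.22) = 0.95 under Beta(0.14s, 0.86s). Normal approximation: (q−m)/√(m(1−m)/s) ≈ z_{0.95} = 1.64, so s ≈ 0.14·0.86·(1.64)²/(0.22−0.14)² = 50.9.
At s = 50.9: P(θ<0.22) ≈ 0.938. Adjusting to match 0.95 gives s ≈ 59.14.
So α = 0.14·59.14 ≈ 8.28, β = 0.86·59.14 ≈ 50.86.

α ≈ 8.28, β ≈ 50.86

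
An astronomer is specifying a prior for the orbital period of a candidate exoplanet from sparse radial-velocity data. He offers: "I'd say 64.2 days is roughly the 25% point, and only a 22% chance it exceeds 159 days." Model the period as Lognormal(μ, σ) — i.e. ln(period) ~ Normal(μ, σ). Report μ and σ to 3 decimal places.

μ ≈ 4.585, σ ≈ 0.627

If T ~ Lognormal(μ,σ) then ln T ~ Normal(μ,σ), so the p-quantile of ln T is μ + z_p·σ.
ln(64.2) = 4.162 and ln(159) = 5.069; z_{0.25} = -0.6745, z_{0.78} = 0.7722.
σ = (5.069 − 4.162)/(0.7722 − (-0.6745)) = 0.627.
μ = 4.162 − (-0.6745)·0.627 = 4.585.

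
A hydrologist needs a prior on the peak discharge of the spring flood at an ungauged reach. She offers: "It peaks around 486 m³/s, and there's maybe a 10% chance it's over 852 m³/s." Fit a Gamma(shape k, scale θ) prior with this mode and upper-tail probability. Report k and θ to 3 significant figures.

k ≈ 7.03, θ ≈ 80.6

Gamma(k,θ) with k>1 has mode (k−1)θ, so θ = 486/(k−1).
Need P(X < 852) = 0.9 with θ tied to k this way. Start at k = 2, θ = 486: P(X<852) ≈ 0.523.
Too low — raise k to concentrate. Iterating converges to k ≈ 7.03.
Then θ = 486/(7.03−1) ≈ 80.6.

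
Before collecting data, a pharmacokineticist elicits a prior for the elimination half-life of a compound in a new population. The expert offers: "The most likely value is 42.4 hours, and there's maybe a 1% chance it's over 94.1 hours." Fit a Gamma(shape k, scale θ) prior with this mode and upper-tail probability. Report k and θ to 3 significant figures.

Gamma(k,θ) with k>1 has mode (k−1)θ, so θ = 42.4/(k−1).
Need P(X < 94.1) = 0.99 with θ tied to k this way. Start at k = 2, θ = 42.4: P(X<94.1) ≈ 0.650.
Too low — raise k to concentrate. Iterating converges to k ≈ 8.57.
Then θ = 42.4/(8.57−1) ≈ 5.6.

k ≈ 8.57, θ ≈ 5.6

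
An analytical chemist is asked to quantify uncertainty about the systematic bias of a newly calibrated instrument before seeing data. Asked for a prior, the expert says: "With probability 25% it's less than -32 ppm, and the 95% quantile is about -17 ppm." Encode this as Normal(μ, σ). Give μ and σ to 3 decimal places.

μ = -27.638, σ = 6.467

For Normal(μ,σ), the p-quantile is μ + z_p·σ. Here z_{0.25} = -0.6745, z_{0.95} = 1.645.
So -32 = μ − 0.6745σ and -17 = μ + 1.645σ.
Subtracting: σ = (-17 − -32)/(1.645 − (-0.6745)) = 6.467.
Then μ = -32 − (-0.6745)·6.467 = -27.638.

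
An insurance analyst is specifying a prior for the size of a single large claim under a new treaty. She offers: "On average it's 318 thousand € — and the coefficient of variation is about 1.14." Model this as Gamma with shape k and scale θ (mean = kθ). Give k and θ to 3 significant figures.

For Gamma(k, scale θ): mean = kθ, variance = kθ², so CV = 1/√k.
CV = 1.14, hence k = 1/CV² = 0.769.
Then θ = mean/k = 318/0.769 = 413.

k ≈ 0.769, θ ≈ 413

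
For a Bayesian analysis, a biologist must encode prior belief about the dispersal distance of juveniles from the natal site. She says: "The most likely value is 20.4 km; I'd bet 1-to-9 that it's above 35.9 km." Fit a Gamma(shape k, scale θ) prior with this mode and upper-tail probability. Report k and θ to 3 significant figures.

k ≈ 6.95, θ ≈ 3.43

Gamma(k,θ) with k>1 has mode (k−1)θ, so θ = 20.4/(k−1).
Need P(X < 35.9) = 0.9 with θ tied to k this way. Start at k = 2, θ = 20.4: P(X<35.9) ≈ 0.525.
Too low — raise k to concentrate. Iterating converges to k ≈ 6.95.
Then θ = 20.4/(6.95−1) ≈ 3.43.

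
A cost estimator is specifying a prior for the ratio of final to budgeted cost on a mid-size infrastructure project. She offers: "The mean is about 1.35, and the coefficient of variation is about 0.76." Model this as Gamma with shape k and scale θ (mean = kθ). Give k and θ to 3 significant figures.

k ≈ 1.73, θ ≈ 0.78

For Gamma(k, scale θ): mean = kθ, variance = kθ², so CV = 1/√k.
CV = 0.76, hence k = 1/CV² = 1.73.
Then θ = mean/k = 1.35/1.73 = 0.78.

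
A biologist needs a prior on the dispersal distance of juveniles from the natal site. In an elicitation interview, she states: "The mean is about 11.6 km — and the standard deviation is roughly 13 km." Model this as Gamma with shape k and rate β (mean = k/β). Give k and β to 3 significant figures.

k ≈ 0.796, β ≈ 0.0686

For Gamma(k, rate β): mean = k/β, variance = k/β², so CV = 1/√k.
CV = SD/mean = 13/11.6 = 1.121, hence k = 1/CV² = 0.796.
Then β = k/mean = 0.796/11.6 = 0.0686.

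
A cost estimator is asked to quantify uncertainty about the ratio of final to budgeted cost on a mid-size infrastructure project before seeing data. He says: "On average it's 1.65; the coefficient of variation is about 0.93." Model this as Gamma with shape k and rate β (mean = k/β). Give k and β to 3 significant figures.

k ≈ 1.16, β ≈ 0.701

For Gamma(k, rate β): mean = k/β, variance = k/β², so CV = 1/√k.
CV = 0.93, hence k = 1/CV² = 1.16.
Then β = k/mean = 1.16/1.65 = 0.701.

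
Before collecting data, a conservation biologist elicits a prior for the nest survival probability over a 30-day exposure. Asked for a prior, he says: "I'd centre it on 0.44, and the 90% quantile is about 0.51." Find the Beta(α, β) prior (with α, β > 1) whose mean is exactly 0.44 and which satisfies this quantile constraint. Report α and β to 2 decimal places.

With mean 0.44 fixed, write α = 0.44s, β = 0.56s where s = α+β.
Need P(θ < 0.51) = 0.9 under Beta(0.44s, 0.56s). Normal approximation: (q−m)/√(m(1−m)/s) ≈ z_{0.9} = 1.28, so s ≈ 0.44·0.56·(1.28)²/(0.51−0.44)² = 82.6.
At s = 82.6: P(θ<0.51) ≈ 0.899. Adjusting to match 0.9 gives s ≈ 82.99.
So α = 0.44·82.99 ≈ 36.52, β = 0.56·82.99 ≈ 46.48.

α ≈ 36.52, β ≈ 46.48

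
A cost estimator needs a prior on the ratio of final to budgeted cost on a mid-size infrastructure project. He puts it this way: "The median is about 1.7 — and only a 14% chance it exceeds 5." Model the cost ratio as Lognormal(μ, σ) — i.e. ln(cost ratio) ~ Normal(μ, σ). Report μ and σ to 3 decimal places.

μ ≈ 0.531, σ ≈ 0.999

If T ~ Lognormal(μ,σ) then ln T ~ Normal(μ,σ), so the p-quantile of ln T is μ + z_p·σ.
ln(1.7) = 0.5306 and ln(5) = 1.609; z_{0.5} = 0, z_{0.86} = 1.08.
σ = (1.609 − 0.5306)/(1.08 − (0)) = 0.999.
μ = 0.5306 − (0)·0.999 = 0.531.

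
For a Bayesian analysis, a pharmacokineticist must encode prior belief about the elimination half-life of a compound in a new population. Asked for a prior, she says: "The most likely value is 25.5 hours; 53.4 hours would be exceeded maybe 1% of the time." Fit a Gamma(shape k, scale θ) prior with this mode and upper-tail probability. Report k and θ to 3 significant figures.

Gamma(k,θ) with k>1 has mode (k−1)θ, so θ = 25.5/(k−1).
Need P(X < 53.4) = 0.99 with θ tied to k this way. Start at k = 2, θ = 25.5: P(X<53.4) ≈ 0.619.
Too low — raise k to concentrate. Iterating converges to k ≈ 9.91.
Then θ = 25.5/(9.91−1) ≈ 2.86.

k ≈ 9.91, θ ≈ 2.86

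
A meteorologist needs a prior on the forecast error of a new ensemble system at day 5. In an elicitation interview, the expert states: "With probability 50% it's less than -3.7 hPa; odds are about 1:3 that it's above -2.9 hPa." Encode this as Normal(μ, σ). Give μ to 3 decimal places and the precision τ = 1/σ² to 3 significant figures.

μ = -3.700, τ = 0.711

The p-quantile of Normal(μ,σ) is μ + z_p·σ, with z_{0.5} = 0 and z_{0.75} = 0.6745.
Eliminate σ: μ = (z₂·x₁ − z₁·x₂)/(z₂ − z₁) = (0.6745·-3.7 − (0)·-2.9)/0.6745 = -3.700.
Then σ = (x₂ − x₁)/(z₂ − z₁) = (-2.9 − -3.7)/0.6745 = 1.186.
Precision τ = 1/σ² = 1/1.186² = 0.711.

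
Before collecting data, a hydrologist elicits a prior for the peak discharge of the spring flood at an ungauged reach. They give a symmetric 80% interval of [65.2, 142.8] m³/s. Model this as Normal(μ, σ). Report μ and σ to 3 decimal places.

μ = 104.000, σ = 30.276

A symmetric 80% interval runs μ ± z·σ with z = 1.282.
Half-width = 38.8, so σ = 38.8/1.282 = 30.276.
μ is the interval midpoint, 104.000.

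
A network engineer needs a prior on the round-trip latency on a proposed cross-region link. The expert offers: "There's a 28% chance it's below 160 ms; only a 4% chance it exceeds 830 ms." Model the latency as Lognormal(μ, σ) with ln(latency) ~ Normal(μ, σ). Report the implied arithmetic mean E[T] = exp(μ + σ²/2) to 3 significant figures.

E[T] ≈ 310 ms

If T ~ Lognormal(μ,σ) then ln T ~ Normal(μ,σ), so the p-quantile of ln T is μ + z_p·σ.
ln(160) = 5.075 and ln(830) = 6.721; z_{0.28} = -0.5828, z_{0.96} = 1.751.
σ = (6.721 − 5.075)/(1.751 − (-0.5828)) = 0.705.
μ = 5.075 − (-0.5828)·0.705 = 5.486.
E[T] = exp(μ + σ²/2) = exp(5.486 + 0.2488) = 310 ms.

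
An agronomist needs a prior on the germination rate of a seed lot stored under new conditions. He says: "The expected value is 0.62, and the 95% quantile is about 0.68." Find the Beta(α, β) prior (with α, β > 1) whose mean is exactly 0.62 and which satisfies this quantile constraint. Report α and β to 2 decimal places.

With mean 0.62 fixed, write α = 0.62s, β = 0.38s where s = α+β.
Need P(θ < 0.68) = 0.95 under Beta(0.62s, 0.38s). Normal approximation: (q−m)/√(m(1−m)/s) ≈ z_{0.95} = 1.64, so s ≈ 0.62·0.38·(1.64)²/(0.68−0.62)² = 177.1.
At s = 177.1: P(θ<0.68) ≈ 0.953. Adjusting to match 0.95 gives s ≈ 171.53.
So α = 0.62·171.53 ≈ 106.35, β = 0.38·171.53 ≈ 65.18.

α ≈ 106.35, β ≈ 65.18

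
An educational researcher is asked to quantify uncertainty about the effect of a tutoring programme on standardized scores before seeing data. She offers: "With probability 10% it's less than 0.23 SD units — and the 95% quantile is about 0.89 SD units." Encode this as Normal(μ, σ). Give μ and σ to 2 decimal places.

μ = 0.52, σ = 0.23

For Normal(μ,σ), the p-quantile is μ + z_p·σ. Here z_{0.1} = -1.282, z_{0.95} = 1.645.
So 0.23 = μ − 1.282σ and 0.89 = μ + 1.645σ.
Subtracting: σ = (0.89 − 0.23)/(1.645 − (-1.282)) = 0.23.
Then μ = 0.23 − (-1.282)·0.23 = 0.52.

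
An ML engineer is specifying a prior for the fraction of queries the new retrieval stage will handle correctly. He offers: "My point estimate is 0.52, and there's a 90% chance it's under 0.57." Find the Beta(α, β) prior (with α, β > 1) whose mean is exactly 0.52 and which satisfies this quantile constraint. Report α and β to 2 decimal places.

α ≈ 84.92, β ≈ 78.39

With mean 0.52 fixed, write α = 0.52s, β = 0.48s where s = α+β.
Need P(θ < 0.57) = 0.9 under Beta(0.52s, 0.48s). Normal approximation: (q−m)/√(m(1−m)/s) ≈ z_{0.9} = 1.28, so s ≈ 0.52·0.48·(1.28)²/(0.57−0.52)² = 164.0.
At s = 164.0: P(θ<0.57) ≈ 0.900. Adjusting to match 0.9 gives s ≈ 163.30.
So α = 0.52·163.30 ≈ 84.92, β = 0.48·163.30 ≈ 78.39.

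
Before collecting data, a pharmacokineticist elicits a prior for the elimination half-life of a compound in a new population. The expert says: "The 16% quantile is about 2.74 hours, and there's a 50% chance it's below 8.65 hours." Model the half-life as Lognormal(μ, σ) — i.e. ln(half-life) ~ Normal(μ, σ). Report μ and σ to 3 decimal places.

If T ~ Lognormal(μ,σ) then ln T ~ Normal(μ,σ), so the p-quantile of ln T is μ + z_p·σ.
ln(2.74) = 1.008 and ln(8.65) = 2.158; z_{0.16} = -0.9945, z_{0.5} = 0.
σ = (2.158 − 1.008)/(0 − (-0.9945)) = 1.156.
μ = 1.008 − (-0.9945)·1.156 = 2.158.

μ ≈ 2.158, σ ≈ 1.156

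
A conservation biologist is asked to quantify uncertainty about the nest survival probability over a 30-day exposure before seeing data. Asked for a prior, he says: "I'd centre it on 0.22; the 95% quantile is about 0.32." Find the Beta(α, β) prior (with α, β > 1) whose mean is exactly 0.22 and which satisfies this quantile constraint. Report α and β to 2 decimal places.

α ≈ 11.33, β ≈ 40.17

With mean 0.22 fixed, write α = 0.22s, β = 0.78s where s = α+β.
Need P(θ < 0.32) = 0.95 under Beta(0.22s, 0.78s). Normal approximation: (q−m)/√(m(1−m)/s) ≈ z_{0.95} = 1.64, so s ≈ 0.22·0.78·(1.64)²/(0.32−0.22)² = 46.4.
At s = 46.4: P(θ<0.32) ≈ 0.941. Adjusting to match 0.95 gives s ≈ 51.49.
So α = 0.22·51.49 ≈ 11.33, β = 0.78·51.49 ≈ 40.17.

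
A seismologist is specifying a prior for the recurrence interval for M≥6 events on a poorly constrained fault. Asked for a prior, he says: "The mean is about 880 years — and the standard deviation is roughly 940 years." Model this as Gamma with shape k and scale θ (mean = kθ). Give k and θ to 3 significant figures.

For Gamma(k, scale θ): mean = kθ, variance = kθ², so CV = 1/√k.
CV = SD/mean = 940/880 = 1.068, hence k = 1/CV² = 0.876.
Then θ = mean/k = 880/0.876 = 1000.

k ≈ 0.876, θ ≈ 1000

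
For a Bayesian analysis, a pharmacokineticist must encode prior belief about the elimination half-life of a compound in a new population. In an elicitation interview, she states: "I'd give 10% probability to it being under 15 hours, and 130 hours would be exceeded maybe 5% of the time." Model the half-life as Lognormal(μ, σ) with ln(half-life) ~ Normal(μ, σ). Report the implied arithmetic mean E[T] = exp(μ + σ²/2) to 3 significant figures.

E[T] ≈ 50.7 hours

If T ~ Lognormal(μ,σ) then ln T ~ Normal(μ,σ), so the p-quantile of ln T is μ + z_p·σ.
ln(15) = 2.708 and ln(130) = 4.868; z_{0.1} = -1.282, z_{0.95} = 1.645.
σ = (4.868 − 2.708)/(1.645 − (-1.282)) = 0.738.
μ = 2.708 − (-1.282)·0.738 = 3.654.
E[T] = exp(μ + σ²/2) = exp(3.654 + 0.2723) = 50.7 hours.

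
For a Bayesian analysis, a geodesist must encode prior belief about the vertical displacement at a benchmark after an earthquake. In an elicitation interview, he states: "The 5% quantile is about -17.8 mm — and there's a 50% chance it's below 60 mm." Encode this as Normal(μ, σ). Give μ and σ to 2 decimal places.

μ = 60.00, σ = 47.30

For Normal(μ,σ), the p-quantile is μ + z_p·σ. Here z_{0.05} = -1.645, z_{0.5} = 0.
So -17.8 = μ − 1.645σ and 60 = μ + 0σ.
Subtracting: σ = (60 − -17.8)/(0 − (-1.645)) = 47.30.
Then μ = -17.8 − (-1.645)·47.30 = 60.00.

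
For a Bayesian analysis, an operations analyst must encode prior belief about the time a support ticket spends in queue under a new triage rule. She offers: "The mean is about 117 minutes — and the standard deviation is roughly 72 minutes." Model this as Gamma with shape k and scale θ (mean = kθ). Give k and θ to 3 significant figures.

For Gamma(k, scale θ): mean = kθ, variance = kθ², so CV = 1/√k.
CV = SD/mean = 72/117 = 0.6154, hence k = 1/CV² = 2.64.
Then θ = mean/k = 117/2.64 = 44.3.

k ≈ 2.64, θ ≈ 44.3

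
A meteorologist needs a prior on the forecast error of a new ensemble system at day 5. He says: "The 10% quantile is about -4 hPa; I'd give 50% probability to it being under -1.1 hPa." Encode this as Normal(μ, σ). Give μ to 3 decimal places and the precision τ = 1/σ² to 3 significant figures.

For Normal(μ,σ), the p-quantile is μ + z_p·σ. Here z_{0.1} = -1.282, z_{0.5} = 0.
So -4 = μ − 1.282σ and -1.1 = μ + 0σ.
Subtracting: σ = (-1.1 − -4)/(0 − (-1.282)) = 2.263.
Then μ = -4 − (-1.282)·2.263 = -1.100.
Precision τ = 1/σ² = 1/2.263² = 0.195.

μ = -1.100, τ = 0.195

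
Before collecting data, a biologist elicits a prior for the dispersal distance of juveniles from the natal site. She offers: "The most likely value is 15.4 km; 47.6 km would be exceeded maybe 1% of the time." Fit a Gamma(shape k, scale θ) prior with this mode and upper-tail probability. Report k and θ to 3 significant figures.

Gamma(k,θ) with k>1 has mode (k−1)θ, so θ = 15.4/(k−1).
Need P(X < 47.6) = 0.99 with θ tied to k this way. Start at k = 2, θ = 15.4: P(X<47.6) ≈ 0.814.
Too low — raise k to concentrate. Iterating converges to k ≈ 4.51.
Then θ = 15.4/(4.51−1) ≈ 4.39.

k ≈ 4.51, θ ≈ 4.39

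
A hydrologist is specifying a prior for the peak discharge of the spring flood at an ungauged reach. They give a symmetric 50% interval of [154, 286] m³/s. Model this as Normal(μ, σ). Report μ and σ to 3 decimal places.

μ = 220.000, σ = 97.852

A symmetric 50% interval runs μ ± z·σ with z = 0.6745.
Half-width = 66, so σ = 66/0.6745 = 97.852.
μ is the interval midpoint, 220.000.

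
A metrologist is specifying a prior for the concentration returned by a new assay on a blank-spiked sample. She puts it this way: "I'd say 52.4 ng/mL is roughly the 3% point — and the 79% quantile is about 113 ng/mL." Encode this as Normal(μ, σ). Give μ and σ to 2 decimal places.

μ = 94.81, σ = 22.55

For Normal(μ,σ), the p-quantile is μ + z_p·σ. Here z_{0.03} = -1.881, z_{0.79} = 0.8064.
So 52.4 = μ − 1.881σ and 113 = μ + 0.8064σ.
Subtracting: σ = (113 − 52.4)/(0.8064 − (-1.881)) = 22.55.
Then μ = 52.4 − (-1.881)·22.55 = 94.81.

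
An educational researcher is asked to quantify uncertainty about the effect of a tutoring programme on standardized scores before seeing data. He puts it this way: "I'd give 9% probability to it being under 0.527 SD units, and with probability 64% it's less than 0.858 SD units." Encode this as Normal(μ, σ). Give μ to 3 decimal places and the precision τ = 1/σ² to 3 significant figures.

The p-quantile of Normal(μ,σ) is μ + z_p·σ, with z_{0.09} = -1.341 and z_{0.64} = 0.3585.
Eliminate σ: μ = (z₂·x₁ − z₁·x₂)/(z₂ − z₁) = (0.3585·0.527 − (-1.341)·0.858)/1.699 = 0.788.
Then σ = (x₂ − x₁)/(z₂ − z₁) = (0.858 − 0.527)/1.699 = 0.195.
Precision τ = 1/σ² = 1/0.1948² = 26.4.

μ = 0.788, τ = 26.4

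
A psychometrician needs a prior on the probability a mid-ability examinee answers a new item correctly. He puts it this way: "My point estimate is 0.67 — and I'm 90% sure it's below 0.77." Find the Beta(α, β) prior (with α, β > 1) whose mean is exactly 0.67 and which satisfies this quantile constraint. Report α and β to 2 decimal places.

α ≈ 22.96, β ≈ 11.31

With mean 0.67 fixed, write α = 0.67s, β = 0.33s where s = α+β.
Need P(θ < 0.77) = 0.9 under Beta(0.67s, 0.33s). Normal approximation: (q−m)/√(m(1−m)/s) ≈ z_{0.9} = 1.28, so s ≈ 0.67·0.33·(1.28)²/(0.77−0.67)² = 36.3.
At s = 36.3: P(θ<0.77) ≈ 0.907. Adjusting to match 0.9 gives s ≈ 34.26.
So α = 0.67·34.26 ≈ 22.96, β = 0.33·34.26 ≈ 11.31.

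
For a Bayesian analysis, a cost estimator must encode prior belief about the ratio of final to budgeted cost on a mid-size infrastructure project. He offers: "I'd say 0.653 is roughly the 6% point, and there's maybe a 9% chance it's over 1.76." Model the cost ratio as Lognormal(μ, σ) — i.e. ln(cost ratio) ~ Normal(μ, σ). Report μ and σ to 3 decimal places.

μ ≈ 0.106, σ ≈ 0.342

If T ~ Lognormal(μ,σ) then ln T ~ Normal(μ,σ), so the p-quantile of ln T is μ + z_p·σ.
ln(0.653) = -0.4262 and ln(1.76) = 0.5653; z_{0.06} = -1.555, z_{0.91} = 1.341.
σ = (0.5653 − -0.4262)/(1.341 − (-1.555)) = 0.342.
μ = -0.4262 − (-1.555)·0.342 = 0.106.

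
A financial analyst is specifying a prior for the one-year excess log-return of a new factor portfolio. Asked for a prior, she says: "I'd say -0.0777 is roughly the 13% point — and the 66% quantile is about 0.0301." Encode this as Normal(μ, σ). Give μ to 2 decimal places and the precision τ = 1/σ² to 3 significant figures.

μ = 0.00, τ = 204

The p-quantile of Normal(μ,σ) is μ + z_p·σ, with z_{0.13} = -1.126 and z_{0.66} = 0.4125.
Eliminate σ: μ = (z₂·x₁ − z₁·x₂)/(z₂ − z₁) = (0.4125·-0.0777 − (-1.126)·0.0301)/1.539 = 0.00.
Then σ = (x₂ − x₁)/(z₂ − z₁) = (0.0301 − -0.0777)/1.539 = 0.07.
Precision τ = 1/σ² = 1/0.07005² = 204.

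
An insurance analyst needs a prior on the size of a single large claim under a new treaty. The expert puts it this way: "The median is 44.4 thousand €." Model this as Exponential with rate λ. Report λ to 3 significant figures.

Exponential median = ln 2 / λ, so λ = ln 2 / 44.4 = 0.0156.

λ ≈ 0.0156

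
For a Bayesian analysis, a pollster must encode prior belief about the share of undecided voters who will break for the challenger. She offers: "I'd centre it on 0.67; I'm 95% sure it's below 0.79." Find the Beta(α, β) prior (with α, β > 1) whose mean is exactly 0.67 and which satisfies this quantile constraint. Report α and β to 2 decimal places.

With mean 0.67 fixed, write α = 0.67s, β = 0.33s where s = α+β.
Need P(θ < 0.79) = 0.95 under Beta(0.67s, 0.33s). Normal approximation: (q−m)/√(m(1−m)/s) ≈ z_{0.95} = 1.64, so s ≈ 0.67·0.33·(1.64)²/(0.79−0.67)² = 41.5.
At s = 41.5: P(θ<0.79) ≈ 0.960. Adjusting to match 0.95 gives s ≈ 37.11.
So α = 0.67·37.11 ≈ 24.87, β = 0.33·37.11 ≈ 12.25.

α ≈ 24.87, β ≈ 12.25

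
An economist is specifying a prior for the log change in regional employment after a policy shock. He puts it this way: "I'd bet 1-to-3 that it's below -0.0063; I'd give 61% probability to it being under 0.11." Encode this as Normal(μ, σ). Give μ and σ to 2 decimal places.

The p-quantile of Normal(μ,σ) is μ + z_p·σ, with z_{0.25} = -0.6745 and z_{0.61} = 0.2793.
Eliminate σ: μ = (z₂·x₁ − z₁·x₂)/(z₂ − z₁) = (0.2793·-0.0063 − (-0.6745)·0.11)/0.9538 = 0.08.
Then σ = (x₂ − x₁)/(z₂ − z₁) = (0.11 − -0.0063)/0.9538 = 0.12.

μ = 0.08, σ = 0.12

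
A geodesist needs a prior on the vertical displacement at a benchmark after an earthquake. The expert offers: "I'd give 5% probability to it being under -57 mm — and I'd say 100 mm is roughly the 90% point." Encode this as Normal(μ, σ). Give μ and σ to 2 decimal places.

μ = 31.25, σ = 53.65

The p-quantile of Normal(μ,σ) is μ + z_p·σ, with z_{0.05} = -1.645 and z_{0.9} = 1.282.
Eliminate σ: μ = (z₂·x₁ − z₁·x₂)/(z₂ − z₁) = (1.282·-57 − (-1.645)·100)/2.926 = 31.25.
Then σ = (x₂ − x₁)/(z₂ − z₁) = (100 − -57)/2.926 = 53.65.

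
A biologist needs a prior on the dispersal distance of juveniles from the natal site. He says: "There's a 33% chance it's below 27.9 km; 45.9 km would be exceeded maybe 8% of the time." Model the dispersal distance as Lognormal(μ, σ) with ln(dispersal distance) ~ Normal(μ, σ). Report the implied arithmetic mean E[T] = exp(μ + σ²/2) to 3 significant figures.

If T ~ Lognormal(μ,σ) then ln T ~ Normal(μ,σ), so the p-quantile of ln T is μ + z_p·σ.
ln(27.9) = 3.329 and ln(45.9) = 3.826; z_{0.33} = -0.4399, z_{0.92} = 1.405.
σ = (3.826 − 3.329)/(1.405 − (-0.4399)) = 0.270.
μ = 3.329 − (-0.4399)·0.270 = 3.447.
E[T] = exp(μ + σ²/2) = exp(3.447 + 0.0364) = 32.6 km.

E[T] ≈ 32.6 km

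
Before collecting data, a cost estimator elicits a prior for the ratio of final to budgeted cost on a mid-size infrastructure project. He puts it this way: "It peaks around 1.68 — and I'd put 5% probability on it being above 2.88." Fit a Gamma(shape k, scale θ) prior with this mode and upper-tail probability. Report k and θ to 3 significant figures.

k ≈ 10.6, θ ≈ 0.175

Gamma(k,θ) with k>1 has mode (k−1)θ, so θ = 1.68/(k−1).
Need P(X < 2.88) = 0.95 with θ tied to k this way. Start at k = 2, θ = 1.68: P(X<2.88) ≈ 0.511.
Too low — raise k to concentrate. Iterating converges to k ≈ 10.6.
Then θ = 1.68/(10.6−1) ≈ 0.175.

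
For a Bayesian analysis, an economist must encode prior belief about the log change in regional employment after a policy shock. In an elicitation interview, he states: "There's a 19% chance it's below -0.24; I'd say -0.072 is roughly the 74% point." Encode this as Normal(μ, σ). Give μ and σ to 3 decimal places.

μ = -0.143, σ = 0.110

For Normal(μ,σ), the p-quantile is μ + z_p·σ. Here z_{0.19} = -0.8779, z_{0.74} = 0.6433.
So -0.24 = μ − 0.8779σ and -0.072 = μ + 0.6433σ.
Subtracting: σ = (-0.072 − -0.24)/(0.6433 − (-0.8779)) = 0.110.
Then μ = -0.24 − (-0.8779)·0.110 = -0.143.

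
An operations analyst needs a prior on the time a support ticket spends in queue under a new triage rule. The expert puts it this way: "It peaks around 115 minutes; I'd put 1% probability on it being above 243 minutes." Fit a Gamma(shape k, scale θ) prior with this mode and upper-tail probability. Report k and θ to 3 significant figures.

Gamma(k,θ) with k>1 has mode (k−1)θ, so θ = 115/(k−1).
Need P(X < 243) = 0.99 with θ tied to k this way. Start at k = 2, θ = 115: P(X<243) ≈ 0.624.
Too low — raise k to concentrate. Iterating converges to k ≈ 9.68.
Then θ = 115/(9.68−1) ≈ 13.2.

k ≈ 9.68, θ ≈ 13.2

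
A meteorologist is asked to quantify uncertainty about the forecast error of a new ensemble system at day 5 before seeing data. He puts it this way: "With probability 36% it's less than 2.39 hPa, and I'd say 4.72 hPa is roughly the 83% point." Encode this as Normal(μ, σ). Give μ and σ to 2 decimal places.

μ = 3.03, σ = 1.78

For Normal(μ,σ), the p-quantile is μ + z_p·σ. Here z_{0.36} = -0.3585, z_{0.83} = 0.9542.
So 2.39 = μ − 0.3585σ and 4.72 = μ + 0.9542σ.
Subtracting: σ = (4.72 − 2.39)/(0.9542 − (-0.3585)) = 1.78.
Then μ = 2.39 − (-0.3585)·1.78 = 3.03.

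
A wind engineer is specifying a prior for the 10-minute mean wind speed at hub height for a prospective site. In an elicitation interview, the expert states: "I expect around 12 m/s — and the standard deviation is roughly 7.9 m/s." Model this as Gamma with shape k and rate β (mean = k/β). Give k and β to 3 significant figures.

k ≈ 2.31, β ≈ 0.192

For Gamma(k, rate β): mean = k/β, variance = k/β², so CV = 1/√k.
CV = SD/mean = 7.9/12 = 0.6583, hence k = 1/CV² = 2.31.
Then β = k/mean = 2.31/12 = 0.192.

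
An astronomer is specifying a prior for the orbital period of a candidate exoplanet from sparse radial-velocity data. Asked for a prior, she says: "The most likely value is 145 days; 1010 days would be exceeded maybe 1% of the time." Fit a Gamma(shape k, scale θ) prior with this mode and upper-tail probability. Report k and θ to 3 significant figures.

k ≈ 1.94, θ ≈ 155

Gamma(k,θ) with k>1 has mode (k−1)θ, so θ = 145/(k−1).
Need P(X < 1010) = 0.99 with θ tied to k this way. Start at k = 2, θ = 145: P(X<1010) ≈ 0.992.
Too high — lower k to spread out. Iterating converges to k ≈ 1.94.
Then θ = 145/(1.94−1) ≈ 155.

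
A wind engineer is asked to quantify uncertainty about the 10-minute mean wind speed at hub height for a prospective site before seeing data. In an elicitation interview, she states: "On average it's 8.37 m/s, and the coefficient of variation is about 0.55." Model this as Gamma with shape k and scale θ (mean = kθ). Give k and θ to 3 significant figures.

For Gamma(k, scale θ): mean = kθ, variance = kθ², so CV = 1/√k.
CV = 0.55, hence k = 1/CV² = 3.31.
Then θ = mean/k = 8.37/3.31 = 2.53.

k ≈ 3.31, θ ≈ 2.53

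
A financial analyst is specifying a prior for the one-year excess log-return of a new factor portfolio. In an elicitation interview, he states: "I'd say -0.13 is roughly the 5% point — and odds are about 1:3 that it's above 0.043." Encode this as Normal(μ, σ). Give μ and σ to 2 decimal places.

μ = -0.01, σ = 0.07

The p-quantile of Normal(μ,σ) is μ + z_p·σ, with z_{0.05} = -1.645 and z_{0.75} = 0.6745.
Eliminate σ: μ = (z₂·x₁ − z₁·x₂)/(z₂ − z₁) = (0.6745·-0.13 − (-1.645)·0.043)/2.319 = -0.01.
Then σ = (x₂ − x₁)/(z₂ − z₁) = (0.043 − -0.13)/2.319 = 0.07.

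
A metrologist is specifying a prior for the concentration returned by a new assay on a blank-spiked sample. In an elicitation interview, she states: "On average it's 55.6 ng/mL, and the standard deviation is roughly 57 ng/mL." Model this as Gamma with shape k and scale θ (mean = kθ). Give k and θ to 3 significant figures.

k ≈ 0.951, θ ≈ 58.4

For Gamma(k, scale θ): mean = kθ, variance = kθ², so CV = 1/√k.
CV = SD/mean = 57/55.6 = 1.025, hence k = 1/CV² = 0.951.
Then θ = mean/k = 55.6/0.951 = 58.4.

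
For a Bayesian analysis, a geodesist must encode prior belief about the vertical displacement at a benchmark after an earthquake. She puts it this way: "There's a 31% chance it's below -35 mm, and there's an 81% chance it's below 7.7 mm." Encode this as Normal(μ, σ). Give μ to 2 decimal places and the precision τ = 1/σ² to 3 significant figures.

The p-quantile of Normal(μ,σ) is μ + z_p·σ, with z_{0.31} = -0.4959 and z_{0.81} = 0.8779.
Eliminate σ: μ = (z₂·x₁ − z₁·x₂)/(z₂ − z₁) = (0.8779·-35 − (-0.4959)·7.7)/1.374 = -19.59.
Then σ = (x₂ − x₁)/(z₂ − z₁) = (7.7 − -35)/1.374 = 31.08.
Precision τ = 1/σ² = 1/31.08² = 0.00104.

μ = -19.59, τ = 0.00104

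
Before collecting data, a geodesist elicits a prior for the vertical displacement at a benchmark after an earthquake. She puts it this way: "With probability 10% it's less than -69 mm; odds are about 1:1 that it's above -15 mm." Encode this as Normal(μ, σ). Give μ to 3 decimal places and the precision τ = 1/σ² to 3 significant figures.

μ = -15.000, τ = 0.000563

For Normal(μ,σ), the p-quantile is μ + z_p·σ. Here z_{0.1} = -1.282, z_{0.5} = 0.
So -69 = μ − 1.282σ and -15 = μ + 0σ.
Subtracting: σ = (-15 − -69)/(0 − (-1.282)) = 42.136.
Then μ = -69 − (-1.282)·42.136 = -15.000.
Precision τ = 1/σ² = 1/42.14² = 0.000563.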